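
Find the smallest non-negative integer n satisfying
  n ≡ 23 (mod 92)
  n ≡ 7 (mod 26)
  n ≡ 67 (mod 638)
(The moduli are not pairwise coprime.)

376487

gcd(92, 26) = 2 and 2 | (7 − 23), so the pair is consistent; merging gives n ≡ 943 (mod 1196), where 1196 = lcm(92, 26).
gcd(1196, 638) = 2 and 2 | (67 − 943), so the pair is consistent; merging gives n ≡ 376487 (mod 381524), where 381524 = lcm(1196, 638).
The solution is unique modulo lcm(92, 26, 638) = 381524.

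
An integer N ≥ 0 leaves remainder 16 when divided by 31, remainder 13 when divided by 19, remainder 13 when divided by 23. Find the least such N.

450

The moduli are pairwise coprime; M = 31·19·23 = 13547.
M/31 = 437; 437 ≡ 3 (mod 31); 3·21 ≡ 1, so inverse 21.
M/19 = 713; 713 ≡ 10 (mod 19); 10·2 ≡ 1, so inverse 2.
M/23 = 589; 589 ≡ 14 (mod 23); 14·5 ≡ 1, so inverse 5.
N ≡ 16·437·21 + 13·713·2 + 13·589·5 = 203655.
203655 mod 13547 = 450.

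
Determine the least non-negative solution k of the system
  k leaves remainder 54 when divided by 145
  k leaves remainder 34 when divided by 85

1649

gcd(145, 85) = 5 and 5 | (34 − 54), so the pair is consistent; merging gives k ≡ 1649 (mod 2465), where 2465 = lcm(145, 85).
The solution is unique modulo lcm(145, 85) = 2465.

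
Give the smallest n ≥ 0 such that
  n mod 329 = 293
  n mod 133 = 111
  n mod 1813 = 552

292445

gcd(329, 133) = 7 and 7 | (111 − 293), so the pair is consistent; merging gives n ≡ 4899 (mod 6251), where 6251 = lcm(329, 133).
gcd(6251, 1813) = 7 and 7 | (552 − 4899), so the pair is consistent; merging gives n ≡ 292445 (mod 1619009), where 1619009 = lcm(6251, 1813).
The solution is unique modulo lcm(329, 133, 1813) = 1619009.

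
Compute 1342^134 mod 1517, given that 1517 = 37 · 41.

Mod 37: 1342 ≡ 10; by Fermat, exponent reduces to 134 mod 36 = 26; 10^26 ≡ 26 (mod 37).
Mod 41: 1342 ≡ 30; by Fermat, exponent reduces to 134 mod 40 = 14; 30^14 ≡ 36 (mod 41).
Combine by CRT: x ≡ 26 (mod 37), x ≡ 36 (mod 41) ⇒ x ≡ 692 (mod 1517).

692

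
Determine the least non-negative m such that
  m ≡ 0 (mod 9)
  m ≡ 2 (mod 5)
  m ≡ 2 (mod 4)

The moduli are pairwise coprime; N = 9·5·4 = 180.
N/9 = 20; 20 ≡ 2 (mod 9); 2·5 ≡ 1, so inverse 5.
N/5 = 36; 36 ≡ 1 (mod 5), inverse 1.
N/4 = 45; 45 ≡ 1 (mod 4), inverse 1.
m ≡ 0·20·5 + 2·36·1 + 2·45·1 = 162.
162 mod 180 = 162.

162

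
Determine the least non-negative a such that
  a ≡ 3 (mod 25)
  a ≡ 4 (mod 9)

From a ≡ 3 (mod 25) write a = 3 + 25t. Substituting into a ≡ 4 (mod 9) gives 25t ≡ 1 (mod 9), and since 7⁻¹ ≡ 4 (mod 9), t ≡ 4. Hence a ≡ 3 + 25·4 = 103 (mod 225).

103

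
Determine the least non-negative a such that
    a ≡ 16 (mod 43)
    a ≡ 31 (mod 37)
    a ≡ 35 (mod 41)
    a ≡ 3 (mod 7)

The moduli are pairwise coprime; N = 43·37·41·7 = 456617.
N/43 = 10619; 10619 ≡ 41 (mod 43); 41·21 ≡ 1, so inverse 21.
N/37 = 12341; 12341 ≡ 20 (mod 37); 20·13 ≡ 1, so inverse 13.
N/41 = 11137; 11137 ≡ 26 (mod 41); 26·30 ≡ 1, so inverse 30.
N/7 = 65231; 65231 ≡ 5 (mod 7); 5·3 ≡ 1, so inverse 3.
a ≡ 16·10619·21 + 31·12341·13 + 35·11137·30 + 3·65231·3 = 20822336.
20822336 mod 456617 = 274571.

274571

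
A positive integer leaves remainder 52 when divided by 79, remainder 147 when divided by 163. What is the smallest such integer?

From n ≡ 52 (mod 79) write n = 52 + 79t. Substituting into n ≡ 147 (mod 163) gives 79t ≡ 95 (mod 163), and since 79⁻¹ ≡ 130 (mod 163), t ≡ 125. Hence n ≡ 52 + 79·125 = 9927 (mod 12877).

9927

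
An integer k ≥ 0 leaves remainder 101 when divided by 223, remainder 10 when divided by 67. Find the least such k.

1216

From k ≡ 101 (mod 223) write k = 101 + 223t. Substituting into k ≡ 10 (mod 67) gives 223t ≡ 43 (mod 67), and since 22⁻¹ ≡ 64 (mod 67), t ≡ 5. Hence k ≡ 101 + 223·5 = 1216 (mod 14941).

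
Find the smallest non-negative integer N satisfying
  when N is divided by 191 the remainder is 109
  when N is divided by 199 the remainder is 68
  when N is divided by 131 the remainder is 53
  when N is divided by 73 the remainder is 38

The moduli are pairwise coprime; M = 191·199·131·73 = 363480067.
M/191 = 1903037; 1903037 ≡ 104 (mod 191); 104·90 ≡ 1, so inverse 90.
M/199 = 1826533; 1826533 ≡ 111 (mod 199); 111·52 ≡ 1, so inverse 52.
M/131 = 2774657; 2774657 ≡ 77 (mod 131); 77·114 ≡ 1, so inverse 114.
M/73 = 4979179; 4979179 ≡ 68 (mod 73); 68·29 ≡ 1, so inverse 29.
N ≡ 109·1903037·90 + 68·1826533·52 + 53·2774657·114 + 38·4979179·29 = 47378946510.
47378946510 mod 363480067 = 126537800.

126537800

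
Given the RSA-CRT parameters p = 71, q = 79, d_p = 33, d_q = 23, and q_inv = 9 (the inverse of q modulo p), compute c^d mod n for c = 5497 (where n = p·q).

2380

m₁ = c^(d_p) mod p: c ≡ 30 (mod 71), and 30^33 mod 71 = 37.
m₂ = c^(d_q) mod q: c ≡ 46 (mod 79), and 46^23 mod 79 = 10.
h = q_inv·(m₁ − m₂) mod p = 9·(37 − 10) mod 71 = 30.
m = m₂ + h·q = 10 + 30·79 = 2380.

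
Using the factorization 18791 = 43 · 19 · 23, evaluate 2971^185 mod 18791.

14641

Mod 43: 2971 ≡ 4; by Fermat, exponent reduces to 185 mod 42 = 17; 4^17 ≡ 21 (mod 43).
Mod 19: 2971 ≡ 7; by Fermat, exponent reduces to 185 mod 18 = 5; 7^5 ≡ 11 (mod 19).
Mod 23: 2971 ≡ 4; by Fermat, exponent reduces to 185 mod 22 = 9; 4^9 ≡ 13 (mod 23).
Combine by CRT: x ≡ 21 (mod 43), x ≡ 11 (mod 19), x ≡ 13 (mod 23) ⇒ x ≡ 14641 (mod 18791).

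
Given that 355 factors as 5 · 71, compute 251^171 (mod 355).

151

Mod 5: 251 ≡ 1; by Fermat, exponent reduces to 171 mod 4 = 3; 1^3 ≡ 1 (mod 5).
Mod 71: 251 ≡ 38; by Fermat, exponent reduces to 171 mod 70 = 31; 38^31 ≡ 9 (mod 71).
Combine by CRT: x ≡ 1 (mod 5), x ≡ 9 (mod 71) ⇒ x ≡ 151 (mod 355).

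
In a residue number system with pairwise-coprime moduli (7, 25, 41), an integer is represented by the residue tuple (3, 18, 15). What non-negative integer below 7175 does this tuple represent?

1368

Combine the congruences pairwise.
From x ≡ 3 (mod 7) write x = 3 + 7t. Substituting into x ≡ 18 (mod 25) gives 7t ≡ 15 (mod 25), and since 7⁻¹ ≡ 18 (mod 25), t ≡ 20. Hence x ≡ 3 + 7·20 = 143 (mod 175).
From x ≡ 143 (mod 175) write x = 143 + 175t. Substituting into x ≡ 15 (mod 41) gives 175t ≡ 36 (mod 41), and since 11⁻¹ ≡ 15 (mod 41), t ≡ 7. Hence x ≡ 143 + 175·7 = 1368 (mod 7175).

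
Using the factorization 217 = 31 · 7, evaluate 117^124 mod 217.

107

Mod 31: 117 ≡ 24; by Fermat, exponent reduces to 124 mod 30 = 4; 24^4 ≡ 14 (mod 31).
Mod 7: 117 ≡ 5; by Fermat, exponent reduces to 124 mod 6 = 4; 5^4 ≡ 2 (mod 7).
Combine by CRT: x ≡ 14 (mod 31), x ≡ 2 (mod 7) ⇒ x ≡ 107 (mod 217).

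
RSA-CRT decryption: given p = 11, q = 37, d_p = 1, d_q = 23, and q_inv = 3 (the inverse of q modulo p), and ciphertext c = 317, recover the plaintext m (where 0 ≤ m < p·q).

m₁ = c^(d_p) mod p: c ≡ 9 (mod 11), and 9^1 mod 11 = 9.
m₂ = c^(d_q) mod q: c ≡ 21 (mod 37), and 21^23 mod 37 = 4.
h = q_inv·(m₁ − m₂) mod p = 3·(9 − 4) mod 11 = 4.
m = m₂ + h·q = 4 + 4·37 = 152.

152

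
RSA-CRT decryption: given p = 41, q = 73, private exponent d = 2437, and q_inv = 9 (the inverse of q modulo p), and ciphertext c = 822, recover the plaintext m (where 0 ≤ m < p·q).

d_p = d mod (p−1) = 2437 mod 40 = 37; d_q = d mod (q−1) = 61.
m₁ = c^(d_p) mod p: c ≡ 2 (mod 41), and 2^37 mod 41 = 36.
m₂ = c^(d_q) mod q: c ≡ 19 (mod 73), and 19^61 mod 73 = 48.
h = q_inv·(m₁ − m₂) mod p = 9·(36 − 48) mod 41 = 15.
m = m₂ + h·q = 48 + 15·73 = 1143.

1143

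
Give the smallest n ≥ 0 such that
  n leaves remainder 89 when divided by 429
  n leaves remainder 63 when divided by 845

26258

Combine the congruences pairwise.
gcd(429, 845) = 13 and 13 | (63 − 89), so the pair is consistent; merging gives n ≡ 26258 (mod 27885), where 27885 = lcm(429, 845).
The solution is unique modulo lcm(429, 845) = 27885.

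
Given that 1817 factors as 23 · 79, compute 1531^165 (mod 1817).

Mod 23: 1531 ≡ 13; by Fermat, exponent reduces to 165 mod 22 = 11; 13^11 ≡ 1 (mod 23).
Mod 79: 1531 ≡ 30; by Fermat, exponent reduces to 165 mod 78 = 9; 30^9 ≡ 14 (mod 79).
Combine by CRT: x ≡ 1 (mod 23), x ≡ 14 (mod 79) ⇒ x ≡ 93 (mod 1817).

93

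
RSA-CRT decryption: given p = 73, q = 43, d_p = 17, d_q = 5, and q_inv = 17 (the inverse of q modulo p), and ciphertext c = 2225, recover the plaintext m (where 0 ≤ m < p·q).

m₁ = c^(d_p) mod p: c ≡ 35 (mod 73), and 35^17 mod 73 = 25.
m₂ = c^(d_q) mod q: c ≡ 32 (mod 43), and 32^5 mod 43 = 27.
h = q_inv·(m₁ − m₂) mod p = 17·(25 − 27) mod 73 = 39.
m = m₂ + h·q = 27 + 39·43 = 1704.

1704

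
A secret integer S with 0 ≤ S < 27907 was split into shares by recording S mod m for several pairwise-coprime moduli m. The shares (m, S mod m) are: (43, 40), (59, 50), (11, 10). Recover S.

9844

The moduli are pairwise coprime; N = 43·59·11 = 27907.
N/43 = 649; 649 ≡ 4 (mod 43); 4·11 ≡ 1, so inverse 11.
N/59 = 473; 473 ≡ 1 (mod 59), inverse 1.
N/11 = 2537; 2537 ≡ 7 (mod 11); 7·8 ≡ 1, so inverse 8.
S ≡ 40·649·11 + 50·473·1 + 10·2537·8 = 512170.
512170 mod 27907 = 9844.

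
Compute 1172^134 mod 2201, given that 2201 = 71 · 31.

1555

Mod 71: 1172 ≡ 36; by Fermat, exponent reduces to 134 mod 70 = 64; 36^64 ≡ 64 (mod 71).
Mod 31: 1172 ≡ 25; by Fermat, exponent reduces to 134 mod 30 = 14; 25^14 ≡ 5 (mod 31).
Combine by CRT: x ≡ 64 (mod 71), x ≡ 5 (mod 31) ⇒ x ≡ 1555 (mod 2201).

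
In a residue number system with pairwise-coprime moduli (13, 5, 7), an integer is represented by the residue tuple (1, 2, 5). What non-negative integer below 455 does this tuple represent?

From x ≡ 1 (mod 13) write x = 1 + 13t. Substituting into x ≡ 2 (mod 5) gives 13t ≡ 1 (mod 5), and since 3⁻¹ ≡ 2 (mod 5), t ≡ 2. Hence x ≡ 1 + 13·2 = 27 (mod 65).
From x ≡ 27 (mod 65) write x = 27 + 65t. Substituting into x ≡ 5 (mod 7) gives 65t ≡ 6 (mod 7), and since 2⁻¹ ≡ 4 (mod 7), t ≡ 3. Hence x ≡ 27 + 65·3 = 222 (mod 455).

222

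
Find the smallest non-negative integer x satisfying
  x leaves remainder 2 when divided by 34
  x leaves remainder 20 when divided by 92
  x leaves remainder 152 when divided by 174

Combine the congruences pairwise.
gcd(34, 92) = 2 and 2 | (20 − 2), so the pair is consistent; merging gives x ≡ 1124 (mod 1564), where 1564 = lcm(34, 92).
gcd(1564, 174) = 2 and 2 | (152 − 1124), so the pair is consistent; merging gives x ≡ 80888 (mod 136068), where 136068 = lcm(1564, 174).
The solution is unique modulo lcm(34, 92, 174) = 136068.

80888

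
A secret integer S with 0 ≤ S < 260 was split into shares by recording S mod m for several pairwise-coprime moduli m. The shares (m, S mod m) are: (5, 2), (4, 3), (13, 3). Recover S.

Combine the congruences pairwise.
From S ≡ 2 (mod 5) write S = 2 + 5t. Substituting into S ≡ 3 (mod 4) gives 5t ≡ 1 (mod 4), and since 1⁻¹ ≡ 1 (mod 4), t ≡ 1. Hence S ≡ 2 + 5·1 = 7 (mod 20).
From S ≡ 7 (mod 20) write S = 7 + 20t. Substituting into S ≡ 3 (mod 13) gives 20t ≡ 9 (mod 13), and since 7⁻¹ ≡ 2 (mod 13), t ≡ 5. Hence S ≡ 7 + 20·5 = 107 (mod 260).

107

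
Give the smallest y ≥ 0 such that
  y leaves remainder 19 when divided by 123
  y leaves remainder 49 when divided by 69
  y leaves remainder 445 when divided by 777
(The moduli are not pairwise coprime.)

gcd(123, 69) = 3 and 3 | (49 − 19), so the pair is consistent; merging gives y ≡ 2602 (mod 2829), where 2829 = lcm(123, 69).
gcd(2829, 777) = 3 and 3 | (445 − 2602), so the pair is consistent; merging gives y ≡ 197803 (mod 732711), where 732711 = lcm(2829, 777).
The solution is unique modulo lcm(123, 69, 777) = 732711.

197803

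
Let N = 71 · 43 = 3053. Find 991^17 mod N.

Mod 71: 991 ≡ 68; 68^17 ≡ 33 (mod 71).
Mod 43: 991 ≡ 2; 2^17 ≡ 8 (mod 43).
Combine by CRT: x ≡ 33 (mod 71), x ≡ 8 (mod 43) ⇒ x ≡ 1169 (mod 3053).

1169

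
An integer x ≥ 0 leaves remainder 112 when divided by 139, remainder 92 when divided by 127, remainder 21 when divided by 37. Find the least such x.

The moduli are pairwise coprime; N = 139·127·37 = 653161.
N/139 = 4699; 4699 ≡ 112 (mod 139); 112·36 ≡ 1, so inverse 36.
N/127 = 5143; 5143 ≡ 63 (mod 127); 63·125 ≡ 1, so inverse 125.
N/37 = 17653; 17653 ≡ 4 (mod 37); 4·28 ≡ 1, so inverse 28.
x ≡ 112·4699·36 + 92·5143·125 + 21·17653·28 = 88470832.
88470832 mod 653161 = 294097.

294097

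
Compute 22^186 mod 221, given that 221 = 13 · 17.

Mod 13: 22 ≡ 9; by Fermat, exponent reduces to 186 mod 12 = 6; 9^6 ≡ 1 (mod 13).
Mod 17: 22 ≡ 5; by Fermat, exponent reduces to 186 mod 16 = 10; 5^10 ≡ 9 (mod 17).
Combine by CRT: x ≡ 1 (mod 13), x ≡ 9 (mod 17) ⇒ x ≡ 196 (mod 221).

196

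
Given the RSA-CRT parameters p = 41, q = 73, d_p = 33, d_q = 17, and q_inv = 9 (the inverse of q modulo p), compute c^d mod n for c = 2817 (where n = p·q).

1366

m₁ = c^(d_p) mod p: c ≡ 29 (mod 41), and 29^33 mod 41 = 13.
m₂ = c^(d_q) mod q: c ≡ 43 (mod 73), and 43^17 mod 73 = 52.
h = q_inv·(m₁ − m₂) mod p = 9·(13 − 52) mod 41 = 18.
m = m₂ + h·q = 52 + 18·73 = 1366.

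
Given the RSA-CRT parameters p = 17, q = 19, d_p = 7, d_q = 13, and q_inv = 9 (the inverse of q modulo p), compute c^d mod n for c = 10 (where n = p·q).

m₁ = c^(d_p) mod p: c ≡ 10 (mod 17), and 10^7 mod 17 = 5.
m₂ = c^(d_q) mod q: c ≡ 10 (mod 19), and 10^13 mod 19 = 13.
h = q_inv·(m₁ − m₂) mod p = 9·(5 − 13) mod 17 = 13.
m = m₂ + h·q = 13 + 13·19 = 260.

260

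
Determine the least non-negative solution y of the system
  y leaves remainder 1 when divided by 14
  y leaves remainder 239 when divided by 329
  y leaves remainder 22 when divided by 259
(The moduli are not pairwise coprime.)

2871

gcd(14, 329) = 7 and 7 | (239 − 1), so the pair is consistent; merging gives y ≡ 239 (mod 658), where 658 = lcm(14, 329).
gcd(658, 259) = 7 and 7 | (22 − 239), so the pair is consistent; merging gives y ≡ 2871 (mod 24346), where 24346 = lcm(658, 259).
The solution is unique modulo lcm(14, 329, 259) = 24346.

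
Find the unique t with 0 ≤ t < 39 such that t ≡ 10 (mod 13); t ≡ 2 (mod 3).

23

From t ≡ 10 (mod 13) write t = 10 + 13s. Substituting into t ≡ 2 (mod 3) gives 13s ≡ 1 (mod 3), and since 1⁻¹ ≡ 1 (mod 3), s ≡ 1. Hence t ≡ 10 + 13·1 = 23 (mod 39).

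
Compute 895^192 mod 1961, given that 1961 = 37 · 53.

Mod 37: 895 ≡ 7; by Fermat, exponent reduces to 192 mod 36 = 12; 7^12 ≡ 10 (mod 37).
Mod 53: 895 ≡ 47; by Fermat, exponent reduces to 192 mod 52 = 36; 47^36 ≡ 13 (mod 53).
Combine by CRT: x ≡ 10 (mod 37), x ≡ 13 (mod 53) ⇒ x ≡ 861 (mod 1961).

861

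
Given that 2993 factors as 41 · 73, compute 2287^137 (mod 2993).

Mod 41: 2287 ≡ 32; by Fermat, exponent reduces to 137 mod 40 = 17; 32^17 ≡ 32 (mod 41).
Mod 73: 2287 ≡ 24; by Fermat, exponent reduces to 137 mod 72 = 65; 24^65 ≡ 3 (mod 73).
Combine by CRT: x ≡ 32 (mod 41), x ≡ 3 (mod 73) ⇒ x ≡ 1098 (mod 2993).

1098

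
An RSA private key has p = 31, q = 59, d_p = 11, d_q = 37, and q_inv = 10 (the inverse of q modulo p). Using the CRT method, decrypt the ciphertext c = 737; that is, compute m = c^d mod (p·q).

m₁ = c^(d_p) mod p: c ≡ 24 (mod 31), and 24^11 mod 31 = 11.
m₂ = c^(d_q) mod q: c ≡ 29 (mod 59), and 29^37 mod 59 = 3.
h = q_inv·(m₁ − m₂) mod p = 10·(11 − 3) mod 31 = 18.
m = m₂ + h·q = 3 + 18·59 = 1065.

1065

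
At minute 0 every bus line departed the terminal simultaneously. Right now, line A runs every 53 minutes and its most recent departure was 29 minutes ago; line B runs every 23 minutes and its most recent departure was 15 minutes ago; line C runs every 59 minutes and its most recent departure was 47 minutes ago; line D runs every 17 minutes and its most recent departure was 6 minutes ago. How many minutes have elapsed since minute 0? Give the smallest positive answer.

265665

Combine the congruences pairwise.
From t ≡ 29 (mod 53) write t = 29 + 53s. Substituting into t ≡ 15 (mod 23) gives 53s ≡ 9 (mod 23), and since 7⁻¹ ≡ 10 (mod 23), s ≡ 21. Hence t ≡ 29 + 53·21 = 1142 (mod 1219).
From t ≡ 1142 (mod 1219) write t = 1142 + 1219s. Substituting into t ≡ 47 (mod 59) gives 1219s ≡ 26 (mod 59), and since 39⁻¹ ≡ 56 (mod 59), s ≡ 40. Hence t ≡ 1142 + 1219·40 = 49902 (mod 71921).
From t ≡ 49902 (mod 71921) write t = 49902 + 71921s. Substituting into t ≡ 6 (mod 17) gives 71921s ≡ 16 (mod 17), and since 11⁻¹ ≡ 14 (mod 17), s ≡ 3. Hence t ≡ 49902 + 71921·3 = 265665 (mod 1222657).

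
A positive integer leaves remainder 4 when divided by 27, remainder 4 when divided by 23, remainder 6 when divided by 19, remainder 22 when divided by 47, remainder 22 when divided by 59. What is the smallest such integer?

From n ≡ 4 (mod 27) write n = 4 + 27t. Substituting into n ≡ 4 (mod 23) gives 27t ≡ 0 (mod 23), and since 4⁻¹ ≡ 6 (mod 23), t ≡ 0. Hence n ≡ 4 + 27·0 = 4 (mod 621).
From n ≡ 4 (mod 621) write n = 4 + 621t. Substituting into n ≡ 6 (mod 19) gives 621t ≡ 2 (mod 19), and since 13⁻¹ ≡ 3 (mod 19), t ≡ 6. Hence n ≡ 4 + 621·6 = 3730 (mod 11799).
From n ≡ 3730 (mod 11799) write n = 3730 + 11799t. Substituting into n ≡ 22 (mod 47) gives 11799t ≡ 5 (mod 47), and since 2⁻¹ ≡ 24 (mod 47), t ≡ 26. Hence n ≡ 3730 + 11799·26 = 310504 (mod 554553).
From n ≡ 310504 (mod 554553) write n = 310504 + 554553t. Substituting into n ≡ 22 (mod 59) gives 554553t ≡ 35 (mod 59), and since 12⁻¹ ≡ 5 (mod 59), t ≡ 57. Hence n ≡ 310504 + 554553·57 = 31920025 (mod 32718627).

31920025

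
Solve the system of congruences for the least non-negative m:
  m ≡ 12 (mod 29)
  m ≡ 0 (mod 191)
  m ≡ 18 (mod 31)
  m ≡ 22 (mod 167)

7078651

The moduli are pairwise coprime; N = 29·191·31·167 = 28675403.
N/29 = 988807; 988807 ≡ 23 (mod 29); 23·24 ≡ 1, so inverse 24.
N/191 = 150133; 150133 ≡ 7 (mod 191); 7·82 ≡ 1, so inverse 82.
N/31 = 925013; 925013 ≡ 4 (mod 31); 4·8 ≡ 1, so inverse 8.
N/167 = 171709; 171709 ≡ 33 (mod 167); 33·81 ≡ 1, so inverse 81.
m ≡ 12·988807·24 + 0·150133·82 + 18·925013·8 + 22·171709·81 = 723963726.
723963726 mod 28675403 = 7078651.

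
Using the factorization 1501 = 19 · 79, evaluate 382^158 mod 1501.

Mod 19: 382 ≡ 2; by Fermat, exponent reduces to 158 mod 18 = 14; 2^14 ≡ 6 (mod 19).
Mod 79: 382 ≡ 66; by Fermat, exponent reduces to 158 mod 78 = 2; 66^2 ≡ 11 (mod 79).
Combine by CRT: x ≡ 6 (mod 19), x ≡ 11 (mod 79) ⇒ x ≡ 880 (mod 1501).

880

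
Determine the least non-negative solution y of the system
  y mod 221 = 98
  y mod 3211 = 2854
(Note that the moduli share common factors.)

6065

gcd(221, 3211) = 13 and 13 | (2854 − 98), so the pair is consistent; merging gives y ≡ 6065 (mod 54587), where 54587 = lcm(221, 3211).
The solution is unique modulo lcm(221, 3211) = 54587.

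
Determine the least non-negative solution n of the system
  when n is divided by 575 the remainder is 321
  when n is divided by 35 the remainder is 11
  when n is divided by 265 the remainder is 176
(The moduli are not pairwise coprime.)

144071

gcd(575, 35) = 5 and 5 | (11 − 321), so the pair is consistent; merging gives n ≡ 3196 (mod 4025), where 4025 = lcm(575, 35).
gcd(4025, 265) = 5 and 5 | (176 − 3196), so the pair is consistent; merging gives n ≡ 144071 (mod 213325), where 213325 = lcm(4025, 265).
The solution is unique modulo lcm(575, 35, 265) = 213325.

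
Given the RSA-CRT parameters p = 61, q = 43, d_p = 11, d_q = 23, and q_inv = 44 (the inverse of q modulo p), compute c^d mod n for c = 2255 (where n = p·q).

26

m₁ = c^(d_p) mod p: c ≡ 59 (mod 61), and 59^11 mod 61 = 26.
m₂ = c^(d_q) mod q: c ≡ 19 (mod 43), and 19^23 mod 43 = 26.
h = q_inv·(m₁ − m₂) mod p = 44·(26 − 26) mod 61 = 0.
m = m₂ + h·q = 26 + 0·43 = 26.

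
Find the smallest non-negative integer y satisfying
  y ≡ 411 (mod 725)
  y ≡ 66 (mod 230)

17086

gcd(725, 230) = 5 and 5 | (66 − 411), so the pair is consistent; merging gives y ≡ 17086 (mod 33350), where 33350 = lcm(725, 230).
The solution is unique modulo lcm(725, 230) = 33350.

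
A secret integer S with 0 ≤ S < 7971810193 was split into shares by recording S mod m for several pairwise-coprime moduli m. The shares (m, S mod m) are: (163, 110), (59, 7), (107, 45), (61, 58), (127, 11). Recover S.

4864657033

Combine the congruences pairwise.
From S ≡ 110 (mod 163) write S = 110 + 163t. Substituting into S ≡ 7 (mod 59) gives 163t ≡ 15 (mod 59), and since 45⁻¹ ≡ 21 (mod 59), t ≡ 20. Hence S ≡ 110 + 163·20 = 3370 (mod 9617).
From S ≡ 3370 (mod 9617) write S = 3370 + 9617t. Substituting into S ≡ 45 (mod 107) gives 9617t ≡ 99 (mod 107), and since 94⁻¹ ≡ 74 (mod 107), t ≡ 50. Hence S ≡ 3370 + 9617·50 = 484220 (mod 1029019).
From S ≡ 484220 (mod 1029019) write S = 484220 + 1029019t. Substituting into S ≡ 58 (mod 61) gives 1029019t ≡ 56 (mod 61), and since 10⁻¹ ≡ 55 (mod 61), t ≡ 30. Hence S ≡ 484220 + 1029019·30 = 31354790 (mod 62770159).
From S ≡ 31354790 (mod 62770159) write S = 31354790 + 62770159t. Substituting into S ≡ 11 (mod 127) gives 62770159t ≡ 124 (mod 127), and since 28⁻¹ ≡ 59 (mod 127), t ≡ 77. Hence S ≡ 31354790 + 62770159·77 = 4864657033 (mod 7971810193).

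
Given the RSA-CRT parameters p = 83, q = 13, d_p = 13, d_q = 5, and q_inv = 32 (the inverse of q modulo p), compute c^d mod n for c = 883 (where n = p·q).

103

m₁ = c^(d_p) mod p: c ≡ 53 (mod 83), and 53^13 mod 83 = 20.
m₂ = c^(d_q) mod q: c ≡ 12 (mod 13), and 12^5 mod 13 = 12.
h = q_inv·(m₁ − m₂) mod p = 32·(20 − 12) mod 83 = 7.
m = m₂ + h·q = 12 + 7·13 = 103.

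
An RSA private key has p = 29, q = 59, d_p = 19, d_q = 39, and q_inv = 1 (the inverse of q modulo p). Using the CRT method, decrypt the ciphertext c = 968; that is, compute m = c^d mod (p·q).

334

m₁ = c^(d_p) mod p: c ≡ 11 (mod 29), and 11^19 mod 29 = 15.
m₂ = c^(d_q) mod q: c ≡ 24 (mod 59), and 24^39 mod 59 = 39.
h = q_inv·(m₁ − m₂) mod p = 1·(15 − 39) mod 29 = 5.
m = m₂ + h·q = 39 + 5·59 = 334.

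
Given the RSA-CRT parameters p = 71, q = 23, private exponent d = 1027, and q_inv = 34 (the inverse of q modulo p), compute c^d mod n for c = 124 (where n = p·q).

650

d_p = d mod (p−1) = 1027 mod 70 = 47; d_q = d mod (q−1) = 15.
m₁ = c^(d_p) mod p: c ≡ 53 (mod 71), and 53^47 mod 71 = 11.
m₂ = c^(d_q) mod q: c ≡ 9 (mod 23), and 9^15 mod 23 = 6.
h = q_inv·(m₁ − m₂) mod p = 34·(11 − 6) mod 71 = 28.
m = m₂ + h·q = 6 + 28·23 = 650.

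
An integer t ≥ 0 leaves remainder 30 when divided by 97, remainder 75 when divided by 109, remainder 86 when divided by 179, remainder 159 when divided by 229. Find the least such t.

52375665

The moduli are pairwise coprime; N = 97·109·179·229 = 433397843.
N/97 = 4468019; 4468019 ≡ 5 (mod 97); 5·39 ≡ 1, so inverse 39.
N/109 = 3976127; 3976127 ≡ 25 (mod 109); 25·48 ≡ 1, so inverse 48.
N/179 = 2421217; 2421217 ≡ 63 (mod 179); 63·54 ≡ 1, so inverse 54.
N/229 = 1892567; 1892567 ≡ 111 (mod 229); 111·196 ≡ 1, so inverse 196.
t ≡ 30·4468019·39 + 75·3976127·48 + 86·2421217·54 + 159·1892567·196 = 89765729166.
89765729166 mod 433397843 = 52375665.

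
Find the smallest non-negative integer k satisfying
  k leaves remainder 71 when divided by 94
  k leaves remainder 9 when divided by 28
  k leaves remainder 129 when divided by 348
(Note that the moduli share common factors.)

13701

gcd(94, 28) = 2 and 2 | (9 − 71), so the pair is consistent; merging gives k ≡ 541 (mod 1316), where 1316 = lcm(94, 28).
gcd(1316, 348) = 4 and 4 | (129 − 541), so the pair is consistent; merging gives k ≡ 13701 (mod 114492), where 114492 = lcm(1316, 348).
The solution is unique modulo lcm(94, 28, 348) = 114492.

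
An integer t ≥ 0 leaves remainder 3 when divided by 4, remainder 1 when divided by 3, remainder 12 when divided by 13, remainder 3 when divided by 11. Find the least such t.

The moduli are pairwise coprime; N = 4·3·13·11 = 1716.
N/4 = 429; 429 ≡ 1 (mod 4), inverse 1.
N/3 = 572; 572 ≡ 2 (mod 3); 2·2 ≡ 1, so inverse 2.
N/13 = 132; 132 ≡ 2 (mod 13); 2·7 ≡ 1, so inverse 7.
N/11 = 156; 156 ≡ 2 (mod 11); 2·6 ≡ 1, so inverse 6.
t ≡ 3·429·1 + 1·572·2 + 12·132·7 + 3·156·6 = 16327.
16327 mod 1716 = 883.

883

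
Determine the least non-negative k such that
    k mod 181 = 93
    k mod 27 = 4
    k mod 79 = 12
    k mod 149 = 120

37986925

The moduli are pairwise coprime; N = 181·27·79·149 = 57524877.
N/181 = 317817; 317817 ≡ 162 (mod 181); 162·19 ≡ 1, so inverse 19.
N/27 = 2130551; 2130551 ≡ 8 (mod 27); 8·17 ≡ 1, so inverse 17.
N/79 = 728163; 728163 ≡ 20 (mod 79); 20·4 ≡ 1, so inverse 4.
N/149 = 386073; 386073 ≡ 14 (mod 149); 14·32 ≡ 1, so inverse 32.
k ≡ 93·317817·19 + 4·2130551·17 + 12·728163·4 + 120·386073·32 = 2223932251.
2223932251 mod 57524877 = 37986925.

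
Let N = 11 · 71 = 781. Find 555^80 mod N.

375

Mod 11: 555 ≡ 5; since 10 | 80, by Fermat 5^80 ≡ 1 (mod 11).
Mod 71: 555 ≡ 58; by Fermat, exponent reduces to 80 mod 70 = 10; 58^10 ≡ 20 (mod 71).
Combine by CRT: x ≡ 1 (mod 11), x ≡ 20 (mod 71) ⇒ x ≡ 375 (mod 781).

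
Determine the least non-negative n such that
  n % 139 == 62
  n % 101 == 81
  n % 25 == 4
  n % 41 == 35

The moduli are pairwise coprime; M = 139·101·25·41 = 14389975.
M/139 = 103525; 103525 ≡ 109 (mod 139); 109·88 ≡ 1, so inverse 88.
M/101 = 142475; 142475 ≡ 65 (mod 101); 65·14 ≡ 1, so inverse 14.
M/25 = 575599; 575599 ≡ 24 (mod 25); 24·24 ≡ 1, so inverse 24.
M/41 = 350975; 350975 ≡ 15 (mod 41); 15·11 ≡ 1, so inverse 11.
n ≡ 62·103525·88 + 81·142475·14 + 4·575599·24 + 35·350975·11 = 916781929.
916781929 mod 14389975 = 10213504.

10213504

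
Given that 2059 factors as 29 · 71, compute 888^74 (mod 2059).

Mod 29: 888 ≡ 18; by Fermat, exponent reduces to 74 mod 28 = 18; 18^18 ≡ 4 (mod 29).
Mod 71: 888 ≡ 36; by Fermat, exponent reduces to 74 mod 70 = 4; 36^4 ≡ 40 (mod 71).
Combine by CRT: x ≡ 4 (mod 29), x ≡ 40 (mod 71) ⇒ x ≡ 1744 (mod 2059).

1744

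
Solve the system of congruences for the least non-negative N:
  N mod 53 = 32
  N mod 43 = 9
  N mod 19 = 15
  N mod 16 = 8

The moduli are pairwise coprime; M = 53·43·19·16 = 692816.
M/53 = 13072; 13072 ≡ 34 (mod 53); 34·39 ≡ 1, so inverse 39.
M/43 = 16112; 16112 ≡ 30 (mod 43); 30·33 ≡ 1, so inverse 33.
M/19 = 36464; 36464 ≡ 3 (mod 19); 3·13 ≡ 1, so inverse 13.
M/16 = 43301; 43301 ≡ 5 (mod 16); 5·13 ≡ 1, so inverse 13.
N ≡ 32·13072·39 + 9·16112·33 + 15·36464·13 + 8·43301·13 = 32712904.
32712904 mod 692816 = 150552.

150552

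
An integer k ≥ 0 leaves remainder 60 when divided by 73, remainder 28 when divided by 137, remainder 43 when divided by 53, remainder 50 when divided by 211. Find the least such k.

68161912

From k ≡ 60 (mod 73) write k = 60 + 73t. Substituting into k ≡ 28 (mod 137) gives 73t ≡ 105 (mod 137), and since 73⁻¹ ≡ 122 (mod 137), t ≡ 69. Hence k ≡ 60 + 73·69 = 5097 (mod 10001).
From k ≡ 5097 (mod 10001) write k = 5097 + 10001t. Substituting into k ≡ 43 (mod 53) gives 10001t ≡ 34 (mod 53), and since 37⁻¹ ≡ 43 (mod 53), t ≡ 31. Hence k ≡ 5097 + 10001·31 = 315128 (mod 530053).
From k ≡ 315128 (mod 530053) write k = 315128 + 530053t. Substituting into k ≡ 50 (mod 211) gives 530053t ≡ 156 (mod 211), and since 21⁻¹ ≡ 201 (mod 211), t ≡ 128. Hence k ≡ 315128 + 530053·128 = 68161912 (mod 111841183).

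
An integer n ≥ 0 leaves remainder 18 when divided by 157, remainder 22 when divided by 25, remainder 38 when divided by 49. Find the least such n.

From n ≡ 18 (mod 157) write n = 18 + 157t. Substituting into n ≡ 22 (mod 25) gives 157t ≡ 4 (mod 25), and since 7⁻¹ ≡ 18 (mod 25), t ≡ 22. Hence n ≡ 18 + 157·22 = 3472 (mod 3925).
From n ≡ 3472 (mod 3925) write n = 3472 + 3925t. Substituting into n ≡ 38 (mod 49) gives 3925t ≡ 45 (mod 49), and since 5⁻¹ ≡ 10 (mod 49), t ≡ 9. Hence n ≡ 3472 + 3925·9 = 38797 (mod 192325).

38797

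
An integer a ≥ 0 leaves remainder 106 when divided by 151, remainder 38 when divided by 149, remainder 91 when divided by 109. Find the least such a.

1682397

From a ≡ 106 (mod 151) write a = 106 + 151t. Substituting into a ≡ 38 (mod 149) gives 151t ≡ 81 (mod 149), and since 2⁻¹ ≡ 75 (mod 149), t ≡ 115. Hence a ≡ 106 + 151·115 = 17471 (mod 22499).
From a ≡ 17471 (mod 22499) write a = 17471 + 22499t. Substituting into a ≡ 91 (mod 109) gives 22499t ≡ 60 (mod 109), and since 45⁻¹ ≡ 63 (mod 109), t ≡ 74. Hence a ≡ 17471 + 22499·74 = 1682397 (mod 2452391).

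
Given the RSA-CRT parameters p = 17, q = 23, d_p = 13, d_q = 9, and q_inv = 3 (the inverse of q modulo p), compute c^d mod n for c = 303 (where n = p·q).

m₁ = c^(d_p) mod p: c ≡ 14 (mod 17), and 14^13 mod 17 = 5.
m₂ = c^(d_q) mod q: c ≡ 4 (mod 23), and 4^9 mod 23 = 13.
h = q_inv·(m₁ − m₂) mod p = 3·(5 − 13) mod 17 = 10.
m = m₂ + h·q = 13 + 10·23 = 243.

243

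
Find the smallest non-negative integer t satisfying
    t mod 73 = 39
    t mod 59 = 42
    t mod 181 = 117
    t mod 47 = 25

The moduli are pairwise coprime; N = 73·59·181·47 = 36639649.
N/73 = 501913; 501913 ≡ 38 (mod 73); 38·25 ≡ 1, so inverse 25.
N/59 = 621011; 621011 ≡ 36 (mod 59); 36·41 ≡ 1, so inverse 41.
N/181 = 202429; 202429 ≡ 71 (mod 181); 71·51 ≡ 1, so inverse 51.
N/47 = 779567; 779567 ≡ 25 (mod 47); 25·32 ≡ 1, so inverse 32.
t ≡ 39·501913·25 + 42·621011·41 + 117·202429·51 + 25·779567·32 = 3390293560.
3390293560 mod 36639649 = 19445852.

19445852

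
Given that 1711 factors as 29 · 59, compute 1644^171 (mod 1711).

Mod 29: 1644 ≡ 20; by Fermat, exponent reduces to 171 mod 28 = 3; 20^3 ≡ 25 (mod 29).
Mod 59: 1644 ≡ 51; by Fermat, exponent reduces to 171 mod 58 = 55; 51^55 ≡ 28 (mod 59).
Combine by CRT: x ≡ 25 (mod 29), x ≡ 28 (mod 59) ⇒ x ≡ 1562 (mod 1711).

1562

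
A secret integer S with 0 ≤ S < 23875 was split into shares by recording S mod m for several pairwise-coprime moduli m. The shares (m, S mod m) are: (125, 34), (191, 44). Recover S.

From S ≡ 34 (mod 125) write S = 34 + 125t. Substituting into S ≡ 44 (mod 191) gives 125t ≡ 10 (mod 191), and since 125⁻¹ ≡ 136 (mod 191), t ≡ 23. Hence S ≡ 34 + 125·23 = 2909 (mod 23875).

2909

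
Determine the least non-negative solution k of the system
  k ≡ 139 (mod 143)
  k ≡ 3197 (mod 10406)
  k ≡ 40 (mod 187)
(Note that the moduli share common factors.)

gcd(143, 10406) = 11 and 11 | (3197 − 139), so the pair is consistent; merging gives k ≡ 65633 (mod 135278), where 135278 = lcm(143, 10406).
gcd(135278, 187) = 11 and 11 | (40 − 65633), so the pair is consistent; merging gives k ≡ 471467 (mod 2299726), where 2299726 = lcm(135278, 187).
The solution is unique modulo lcm(143, 10406, 187) = 2299726.

471467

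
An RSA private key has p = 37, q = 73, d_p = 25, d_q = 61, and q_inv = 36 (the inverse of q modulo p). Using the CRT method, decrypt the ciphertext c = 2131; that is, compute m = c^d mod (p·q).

1367

m₁ = c^(d_p) mod p: c ≡ 22 (mod 37), and 22^25 mod 37 = 35.
m₂ = c^(d_q) mod q: c ≡ 14 (mod 73), and 14^61 mod 73 = 53.
h = q_inv·(m₁ − m₂) mod p = 36·(35 − 53) mod 37 = 18.
m = m₂ + h·q = 53 + 18·73 = 1367.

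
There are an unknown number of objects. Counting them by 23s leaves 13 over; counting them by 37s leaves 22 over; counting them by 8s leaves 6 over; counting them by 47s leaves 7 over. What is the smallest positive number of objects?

239190

Combine the congruences pairwise.
From N ≡ 13 (mod 23) write N = 13 + 23t. Substituting into N ≡ 22 (mod 37) gives 23t ≡ 9 (mod 37), and since 23⁻¹ ≡ 29 (mod 37), t ≡ 2. Hence N ≡ 13 + 23·2 = 59 (mod 851).
From N ≡ 59 (mod 851) write N = 59 + 851t. Substituting into N ≡ 6 (mod 8) gives 851t ≡ 3 (mod 8), and since 3⁻¹ ≡ 3 (mod 8), t ≡ 1. Hence N ≡ 59 + 851·1 = 910 (mod 6808).
From N ≡ 910 (mod 6808) write N = 910 + 6808t. Substituting into N ≡ 7 (mod 47) gives 6808t ≡ 37 (mod 47), and since 40⁻¹ ≡ 20 (mod 47), t ≡ 35. Hence N ≡ 910 + 6808·35 = 239190 (mod 319976).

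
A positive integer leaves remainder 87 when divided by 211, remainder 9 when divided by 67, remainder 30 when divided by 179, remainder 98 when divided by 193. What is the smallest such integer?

46005894

The moduli are pairwise coprime; N = 211·67·179·193 = 488390939.
N/211 = 2314649; 2314649 ≡ 190 (mod 211); 190·10 ≡ 1, so inverse 10.
N/67 = 7289417; 7289417 ≡ 18 (mod 67); 18·41 ≡ 1, so inverse 41.
N/179 = 2728441; 2728441 ≡ 123 (mod 179); 123·163 ≡ 1, so inverse 163.
N/193 = 2530523; 2530523 ≡ 100 (mod 193); 100·83 ≡ 1, so inverse 83.
a ≡ 87·2314649·10 + 9·7289417·41 + 30·2728441·163 + 98·2530523·83 = 38628890075.
38628890075 mod 488390939 = 46005894.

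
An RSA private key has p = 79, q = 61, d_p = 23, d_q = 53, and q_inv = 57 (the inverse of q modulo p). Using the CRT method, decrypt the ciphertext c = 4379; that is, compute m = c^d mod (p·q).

4650

m₁ = c^(d_p) mod p: c ≡ 34 (mod 79), and 34^23 mod 79 = 68.
m₂ = c^(d_q) mod q: c ≡ 48 (mod 61), and 48^53 mod 61 = 14.
h = q_inv·(m₁ − m₂) mod p = 57·(68 − 14) mod 79 = 76.
m = m₂ + h·q = 14 + 76·61 = 4650.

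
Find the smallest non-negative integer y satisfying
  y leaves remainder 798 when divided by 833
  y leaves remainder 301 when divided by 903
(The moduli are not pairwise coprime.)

17458

gcd(833, 903) = 7 and 7 | (301 − 798), so the pair is consistent; merging gives y ≡ 17458 (mod 107457), where 107457 = lcm(833, 903).
The solution is unique modulo lcm(833, 903) = 107457.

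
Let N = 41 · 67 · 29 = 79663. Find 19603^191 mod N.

Mod 41: 19603 ≡ 5; by Fermat, exponent reduces to 191 mod 40 = 31; 5^31 ≡ 36 (mod 41).
Mod 67: 19603 ≡ 39; by Fermat, exponent reduces to 191 mod 66 = 59; 39^59 ≡ 60 (mod 67).
Mod 29: 19603 ≡ 28; by Fermat, exponent reduces to 191 mod 28 = 23; 28^23 ≡ 28 (mod 29).
Combine by CRT: x ≡ 36 (mod 41), x ≡ 60 (mod 67), x ≡ 28 (mod 29) ⇒ x ≡ 47965 (mod 79663).

47965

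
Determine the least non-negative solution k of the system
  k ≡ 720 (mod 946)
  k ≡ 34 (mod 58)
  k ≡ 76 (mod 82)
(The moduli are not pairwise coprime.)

Combine the congruences pairwise.
gcd(946, 58) = 2 and 2 | (34 − 720), so the pair is consistent; merging gives k ≡ 7342 (mod 27434), where 27434 = lcm(946, 58).
gcd(27434, 82) = 2 and 2 | (76 − 7342), so the pair is consistent; merging gives k ≡ 857796 (mod 1124794), where 1124794 = lcm(27434, 82).
The solution is unique modulo lcm(946, 58, 82) = 1124794.

857796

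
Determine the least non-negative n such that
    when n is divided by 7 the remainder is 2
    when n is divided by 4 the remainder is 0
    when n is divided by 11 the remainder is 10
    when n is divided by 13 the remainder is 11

Combine the congruences pairwise.
From n ≡ 2 (mod 7) write n = 2 + 7t. Substituting into n ≡ 0 (mod 4) gives 7t ≡ 2 (mod 4), and since 3⁻¹ ≡ 3 (mod 4), t ≡ 2. Hence n ≡ 2 + 7·2 = 16 (mod 28).
From n ≡ 16 (mod 28) write n = 16 + 28t. Substituting into n ≡ 10 (mod 11) gives 28t ≡ 5 (mod 11), and since 6⁻¹ ≡ 2 (mod 11), t ≡ 10. Hence n ≡ 16 + 28·10 = 296 (mod 308).
From n ≡ 296 (mod 308) write n = 296 + 308t. Substituting into n ≡ 11 (mod 13) gives 308t ≡ 1 (mod 13), and since 9⁻¹ ≡ 3 (mod 13), t ≡ 3. Hence n ≡ 296 + 308·3 = 1220 (mod 4004).

1220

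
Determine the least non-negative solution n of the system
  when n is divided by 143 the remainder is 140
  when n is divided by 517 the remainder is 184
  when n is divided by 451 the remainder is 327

110822

gcd(143, 517) = 11 and 11 | (184 − 140), so the pair is consistent; merging gives n ≡ 3286 (mod 6721), where 6721 = lcm(143, 517).
gcd(6721, 451) = 11 and 11 | (327 − 3286), so the pair is consistent; merging gives n ≡ 110822 (mod 275561), where 275561 = lcm(6721, 451).
The solution is unique modulo lcm(143, 517, 451) = 275561.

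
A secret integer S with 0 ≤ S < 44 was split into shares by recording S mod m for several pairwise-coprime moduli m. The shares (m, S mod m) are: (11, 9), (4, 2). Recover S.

From S ≡ 9 (mod 11) write S = 9 + 11t. Substituting into S ≡ 2 (mod 4) gives 11t ≡ 1 (mod 4), and since 3⁻¹ ≡ 3 (mod 4), t ≡ 3. Hence S ≡ 9 + 11·3 = 42 (mod 44).

42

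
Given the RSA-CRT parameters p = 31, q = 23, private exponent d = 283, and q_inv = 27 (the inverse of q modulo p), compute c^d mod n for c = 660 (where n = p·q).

173

d_p = d mod (p−1) = 283 mod 30 = 13; d_q = d mod (q−1) = 19.
m₁ = c^(d_p) mod p: c ≡ 9 (mod 31), and 9^13 mod 31 = 18.
m₂ = c^(d_q) mod q: c ≡ 16 (mod 23), and 16^19 mod 23 = 12.
h = q_inv·(m₁ − m₂) mod p = 27·(18 − 12) mod 31 = 7.
m = m₂ + h·q = 12 + 7·23 = 173.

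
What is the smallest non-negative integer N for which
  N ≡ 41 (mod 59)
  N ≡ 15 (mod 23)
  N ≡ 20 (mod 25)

28420

Combine the congruences pairwise.
From N ≡ 41 (mod 59) write N = 41 + 59t. Substituting into N ≡ 15 (mod 23) gives 59t ≡ 20 (mod 23), and since 13⁻¹ ≡ 16 (mod 23), t ≡ 21. Hence N ≡ 41 + 59·21 = 1280 (mod 1357).
From N ≡ 1280 (mod 1357) write N = 1280 + 1357t. Substituting into N ≡ 20 (mod 25) gives 1357t ≡ 15 (mod 25), and since 7⁻¹ ≡ 18 (mod 25), t ≡ 20. Hence N ≡ 1280 + 1357·20 = 28420 (mod 33925).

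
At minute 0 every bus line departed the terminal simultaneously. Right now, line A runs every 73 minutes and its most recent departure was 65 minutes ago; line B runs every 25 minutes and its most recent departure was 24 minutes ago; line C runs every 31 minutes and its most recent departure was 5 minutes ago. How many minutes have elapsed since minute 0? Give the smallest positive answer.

11599

From t ≡ 65 (mod 73) write t = 65 + 73s. Substituting into t ≡ 24 (mod 25) gives 73s ≡ 9 (mod 25), and since 23⁻¹ ≡ 12 (mod 25), s ≡ 8. Hence t ≡ 65 + 73·8 = 649 (mod 1825).
From t ≡ 649 (mod 1825) write t = 649 + 1825s. Substituting into t ≡ 5 (mod 31) gives 1825s ≡ 7 (mod 31), and since 27⁻¹ ≡ 23 (mod 31), s ≡ 6. Hence t ≡ 649 + 1825·6 = 11599 (mod 56575).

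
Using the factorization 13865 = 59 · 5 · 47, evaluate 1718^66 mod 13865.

12714

Mod 59: 1718 ≡ 7; by Fermat, exponent reduces to 66 mod 58 = 8; 7^8 ≡ 29 (mod 59).
Mod 5: 1718 ≡ 3; by Fermat, exponent reduces to 66 mod 4 = 2; 3^2 ≡ 4 (mod 5).
Mod 47: 1718 ≡ 26; by Fermat, exponent reduces to 66 mod 46 = 20; 26^20 ≡ 24 (mod 47).
Combine by CRT: x ≡ 29 (mod 59), x ≡ 4 (mod 5), x ≡ 24 (mod 47) ⇒ x ≡ 12714 (mod 13865).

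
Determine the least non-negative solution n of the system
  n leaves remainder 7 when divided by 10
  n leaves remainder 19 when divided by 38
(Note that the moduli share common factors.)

gcd(10, 38) = 2 and 2 | (19 − 7), so the pair is consistent; merging gives n ≡ 57 (mod 190), where 190 = lcm(10, 38).
The solution is unique modulo lcm(10, 38) = 190.

57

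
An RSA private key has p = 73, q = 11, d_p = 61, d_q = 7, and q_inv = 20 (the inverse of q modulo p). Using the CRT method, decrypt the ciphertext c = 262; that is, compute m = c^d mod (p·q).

m₁ = c^(d_p) mod p: c ≡ 43 (mod 73), and 43^61 mod 73 = 30.
m₂ = c^(d_q) mod q: c ≡ 9 (mod 11), and 9^7 mod 11 = 4.
h = q_inv·(m₁ − m₂) mod p = 20·(30 − 4) mod 73 = 9.
m = m₂ + h·q = 4 + 9·11 = 103.

103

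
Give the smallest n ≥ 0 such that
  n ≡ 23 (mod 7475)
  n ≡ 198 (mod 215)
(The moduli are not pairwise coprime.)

134573

Combine the congruences pairwise.
gcd(7475, 215) = 5 and 5 | (198 − 23), so the pair is consistent; merging gives n ≡ 134573 (mod 321425), where 321425 = lcm(7475, 215).
The solution is unique modulo lcm(7475, 215) = 321425.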